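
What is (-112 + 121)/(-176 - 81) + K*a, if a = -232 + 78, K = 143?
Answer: -5659663/257 ≈ -22022.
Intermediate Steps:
a = -154
(-112 + 121)/(-176 - 81) + K*a = (-112 + 121)/(-176 - 81) + 143*(-154) = 9/(-257) - 22022 = 9*(-1/257) - 22022 = -9/257 - 22022 = -5659663/257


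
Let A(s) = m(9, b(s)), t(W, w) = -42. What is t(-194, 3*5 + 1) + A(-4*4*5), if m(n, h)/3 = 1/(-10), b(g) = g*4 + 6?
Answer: -423/10 ≈ -42.300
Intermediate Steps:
b(g) = 6 + 4*g (b(g) = 4*g + 6 = 6 + 4*g)
m(n, h) = -3/10 (m(n, h) = 3/(-10) = 3*(-1/10) = -3/10)
A(s) = -3/10
t(-194, 3*5 + 1) + A(-4*4*5) = -42 - 3/10 = -423/10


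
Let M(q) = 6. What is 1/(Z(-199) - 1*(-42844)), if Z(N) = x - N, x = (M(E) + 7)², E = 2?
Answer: 1/43212 ≈ 2.3142e-5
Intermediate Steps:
x = 169 (x = (6 + 7)² = 13² = 169)
Z(N) = 169 - N
1/(Z(-199) - 1*(-42844)) = 1/((169 - 1*(-199)) - 1*(-42844)) = 1/((169 + 199) + 42844) = 1/(368 + 42844) = 1/43212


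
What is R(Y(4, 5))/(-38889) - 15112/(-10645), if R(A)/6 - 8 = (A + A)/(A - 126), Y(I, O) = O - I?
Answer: 4893171916/3449778375 ≈ 1.4184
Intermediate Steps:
R(A) = 48 + 12*A/(-126 + A) (R(A) = 48 + 6*((A + A)/(A - 126)) = 48 + 6*((2*A)/(-126 + A)) = 48 + 6*(2*A/(-126 + A)) = 48 + 12*A/(-126 + A))
R(Y(4, 5))/(-38889) - 15112/(-10645) = (12*(-504 + 5*(5 - 1*4))/(-126 + (5 - 1*4)))/(-38889) - 15112/(-10645) = (12*(-504 + 5*(5 - 4))/(-126 + (5 - 4)))*(-1/38889) - 15112*(-1/10645) = (12*(-504 + 5*1)/(-126 + 1))*(-1/38889) + 15112/10645 = (12*(-504 + 5)/(-125))*(-1/38889) + 15112/10645 = (12*(-1/125)*(-499))*(-1/38889) + 15112/10645 = (5988/125)*(-1/38889) + 15112/10645 = -1996/1620375 + 15112/10645 = 4893171916/3449778375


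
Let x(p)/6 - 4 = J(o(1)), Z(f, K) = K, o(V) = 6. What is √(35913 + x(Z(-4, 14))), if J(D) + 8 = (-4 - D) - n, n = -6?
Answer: 3*√3985 ≈ 189.38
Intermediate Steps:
J(D) = -6 - D (J(D) = -8 + ((-4 - D) - 1*(-6)) = -8 + ((-4 - D) + 6) = -8 + (2 - D) = -6 - D)
x(p) = -48 (x(p) = 24 + 6*(-6 - 1*6) = 24 + 6*(-6 - 6) = 24 + 6*(-12) = 24 - 72 = -48)
√(35913 + x(Z(-4, 14))) = √(35913 - 48) = √35865 = 3*√3985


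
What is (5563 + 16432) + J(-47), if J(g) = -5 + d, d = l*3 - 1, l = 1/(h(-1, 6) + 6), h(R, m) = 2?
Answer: 175915/8 ≈ 21989.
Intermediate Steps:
l = ⅛ (l = 1/(2 + 6) = 1/8 = ⅛ ≈ 0.12500)
d = -5/8 (d = (⅛)*3 - 1 = 3/8 - 1 = -5/8 ≈ -0.62500)
J(g) = -45/8 (J(g) = -5 - 5/8 = -45/8)
(5563 + 16432) + J(-47) = (5563 + 16432) - 45/8 = 21995 - 45/8 = 175915/8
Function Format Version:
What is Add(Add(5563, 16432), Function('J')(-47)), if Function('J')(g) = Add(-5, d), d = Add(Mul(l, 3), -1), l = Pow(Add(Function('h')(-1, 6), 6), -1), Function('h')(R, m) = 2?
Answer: Rational(175915, 8) ≈ 21989.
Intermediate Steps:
l = Rational(1, 8) (l = Pow(Add(2, 6), -1) = Pow(8, -1) = Rational(1, 8) ≈ 0.12500)
d = Rational(-5, 8) (d = Add(Mul(Rational(1, 8), 3), -1) = Add(Rational(3, 8), -1) = Rational(-5, 8) ≈ -0.62500)
Function('J')(g) = Rational(-45, 8) (Function('J')(g) = Add(-5, Rational(-5, 8)) = Rational(-45, 8))
Add(Add(5563, 16432), Function('J')(-47)) = Add(Add(5563, 16432), Rational(-45, 8)) = Add(21995, Rational(-45, 8)) = Rational(175915, 8)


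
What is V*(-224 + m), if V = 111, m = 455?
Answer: 25641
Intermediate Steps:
V*(-224 + m) = 111*(-224 + 455) = 111*231 = 25641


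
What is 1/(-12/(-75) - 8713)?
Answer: -25/217821 ≈ -0.00011477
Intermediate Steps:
1/(-12/(-75) - 8713) = 1/(-12*(-1/75) - 8713) = 1/(4/25 - 8713) = 1/(-217821/25) = -25/217821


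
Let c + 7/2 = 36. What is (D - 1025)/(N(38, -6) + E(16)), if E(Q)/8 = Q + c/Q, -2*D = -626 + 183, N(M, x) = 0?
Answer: -3214/577 ≈ -5.5702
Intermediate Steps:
c = 65/2 (c = -7/2 + 36 = 65/2 ≈ 32.500)
D = 443/2 (D = -(-626 + 183)/2 = -½*(-443) = 443/2 ≈ 221.50)
E(Q) = 8*Q + 260/Q (E(Q) = 8*(Q + 65/(2*Q)) = 8*Q + 260/Q)
(D - 1025)/(N(38, -6) + E(16)) = (443/2 - 1025)/(0 + (8*16 + 260/16)) = -1607/(2*(0 + (128 + 260*(1/16)))) = -1607/(2*(0 + (128 + 65/4))) = -1607/(2*(0 + 577/4)) = -1607/(2*577/4) = -1607/2*4/577 = -3214/577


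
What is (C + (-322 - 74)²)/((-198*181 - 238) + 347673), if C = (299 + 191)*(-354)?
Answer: -16644/311597 ≈ -0.053415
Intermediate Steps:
C = -173460 (C = 490*(-354) = -173460)
(C + (-322 - 74)²)/((-198*181 - 238) + 347673) = (-173460 + (-322 - 74)²)/((-198*181 - 238) + 347673) = (-173460 + (-396)²)/((-35838 - 238) + 347673) = (-173460 + 156816)/(-36076 + 347673) = -16644/311597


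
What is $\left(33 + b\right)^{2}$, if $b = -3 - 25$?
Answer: $25$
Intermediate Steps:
$b = -28$
$\left(33 + b\right)^{2} = \left(33 - 28\right)^{2} = 5^{2} = 25$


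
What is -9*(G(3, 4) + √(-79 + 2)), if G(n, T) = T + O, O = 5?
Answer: -81 - 9*I*√77 ≈ -81.0 - 78.975*I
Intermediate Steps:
G(n, T) = 5 + T (G(n, T) = T + 5 = 5 + T)
-9*(G(3, 4) + √(-79 + 2)) = -9*((5 + 4) + √(-79 + 2)) = -9*(9 + √(-77)) = -9*(9 + I*√77) = -81 - 9*I*√77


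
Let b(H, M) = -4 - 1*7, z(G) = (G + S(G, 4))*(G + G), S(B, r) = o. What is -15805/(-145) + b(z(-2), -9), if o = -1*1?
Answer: 98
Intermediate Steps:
o = -1
S(B, r) = -1
z(G) = 2*G*(-1 + G) (z(G) = (G - 1)*(G + G) = (-1 + G)*(2*G) = 2*G*(-1 + G))
b(H, M) = -11 (b(H, M) = -4 - 7 = -11)
-15805/(-145) + b(z(-2), -9) = -15805/(-145) - 11 = -15805*(-1)/145 - 11 = -109*(-1) - 11 = 109 - 11 = 98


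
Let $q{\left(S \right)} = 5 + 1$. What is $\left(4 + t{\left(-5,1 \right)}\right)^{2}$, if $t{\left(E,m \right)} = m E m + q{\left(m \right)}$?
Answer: $25$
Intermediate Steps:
$q{\left(S \right)} = 6$
$t{\left(E,m \right)} = 6 + E m^{2}$ ($t{\left(E,m \right)} = m E m + 6 = E m m + 6 = E m^{2} + 6 = 6 + E m^{2}$)
$\left(4 + t{\left(-5,1 \right)}\right)^{2} = \left(4 + \left(6 - 5 \cdot 1^{2}\right)\right)^{2} = \left(4 + \left(6 - 5\right)\right)^{2} = \left(4 + 1\right)^{2} = 5^{2} = 25$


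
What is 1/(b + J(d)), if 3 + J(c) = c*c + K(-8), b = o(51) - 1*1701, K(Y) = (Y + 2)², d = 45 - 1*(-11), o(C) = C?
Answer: 1/1519 ≈ 0.00065833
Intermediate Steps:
d = 56 (d = 45 + 11 = 56)
K(Y) = (2 + Y)²
b = -1650 (b = 51 - 1*1701 = 51 - 1701 = -1650)
J(c) = 33 + c² (J(c) = -3 + (c*c + (2 - 8)²) = -3 + (c² + (-6)²) = -3 + (c² + 36) = -3 + (36 + c²) = 33 + c²)
1/(b + J(d)) = 1/(-1650 + (33 + 56²)) = 1/(-1650 + (33 + 3136)) = 1/(-1650 + 3169) = 1/1519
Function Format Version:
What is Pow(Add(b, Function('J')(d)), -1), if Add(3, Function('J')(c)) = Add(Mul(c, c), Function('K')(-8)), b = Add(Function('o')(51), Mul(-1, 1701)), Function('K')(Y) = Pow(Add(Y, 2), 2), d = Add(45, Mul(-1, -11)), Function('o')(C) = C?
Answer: Rational(1, 1519) ≈ 0.00065833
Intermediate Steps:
d = 56 (d = Add(45, 11) = 56)
Function('K')(Y) = Pow(Add(2, Y), 2)
b = -1650 (b = Add(51, Mul(-1, 1701)) = Add(51, -1701) = -1650)
Function('J')(c) = Add(33, Pow(c, 2)) (Function('J')(c) = Add(-3, Add(Mul(c, c), Pow(Add(2, -8), 2))) = Add(-3, Add(Pow(c, 2), Pow(-6, 2))) = Add(-3, Add(Pow(c, 2), 36)) = Add(-3, Add(36, Pow(c, 2))) = Add(33, Pow(c, 2)))
Pow(Add(b, Function('J')(d)), -1) = Pow(Add(-1650, Add(33, Pow(56, 2))), -1) = Pow(Add(-1650, Add(33, 3136)), -1) = Pow(Add(-1650, 3169), -1) = Pow(1519, -1) = Rational(1, 1519)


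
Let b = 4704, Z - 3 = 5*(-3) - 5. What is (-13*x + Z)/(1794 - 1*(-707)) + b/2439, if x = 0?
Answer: 3907747/2033313 ≈ 1.9219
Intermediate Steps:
Z = -17 (Z = 3 + (5*(-3) - 5) = 3 + (-15 - 5) = 3 - 20 = -17)
(-13*x + Z)/(1794 - 1*(-707)) + b/2439 = (-13*0 - 17)/(1794 - 1*(-707)) + 4704/2439 = (0 - 17)/(1794 + 707) + 4704*(1/2439) = -17/2501 + 1568/813 = 3907747/2033313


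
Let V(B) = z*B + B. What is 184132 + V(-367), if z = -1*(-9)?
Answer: 180462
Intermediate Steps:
z = 9
V(B) = 10*B (V(B) = 9*B + B = 10*B)
184132 + V(-367) = 184132 + 10*(-367) = 184132 - 3670 = 180462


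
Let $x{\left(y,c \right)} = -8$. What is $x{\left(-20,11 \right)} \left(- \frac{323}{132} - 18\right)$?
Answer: $\frac{5398}{33} \approx 163.58$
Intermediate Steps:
$x{\left(-20,11 \right)} \left(- \frac{323}{132} - 18\right) = - 8 \left(- \frac{323}{132} - 18\right) = \left(-8\right) \left(- \frac{2699}{132}\right) = \frac{5398}{33}$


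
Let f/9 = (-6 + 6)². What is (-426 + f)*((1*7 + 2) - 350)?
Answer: 145266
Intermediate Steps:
f = 0 (f = 9*(-6 + 6)² = 9*0² = 9*0 = 0)
(-426 + f)*((1*7 + 2) - 350) = (-426 + 0)*((1*7 + 2) - 350) = -426*((7 + 2) - 350) = -426*(9 - 350) = -426*(-341) = 145266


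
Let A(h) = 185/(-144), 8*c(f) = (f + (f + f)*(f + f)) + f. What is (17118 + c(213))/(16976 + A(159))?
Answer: 5739228/2444359 ≈ 2.3479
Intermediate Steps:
c(f) = f²/2 + f/4 (c(f) = ((f + (f + f)*(f + f)) + f)/8 = ((f + (2*f)*(2*f)) + f)/8 = ((f + 4*f²) + f)/8 = (2*f + 4*f²)/8 = f²/2 + f/4)
A(h) = -185/144 (A(h) = 185*(-1/144) = -185/144)
(17118 + c(213))/(16976 + A(159)) = (17118 + (¼)*213*(1 + 2*213))/(16976 - 185/144) = (17118 + (¼)*213*(1 + 426))/(2444359/144) = (17118 + (¼)*213*427)*(144/2444359) = (17118 + 90951/4)*(144/2444359) = (159423/4)*(144/2444359) = 5739228/2444359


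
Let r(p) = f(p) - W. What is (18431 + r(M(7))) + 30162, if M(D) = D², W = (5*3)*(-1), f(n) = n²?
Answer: 51009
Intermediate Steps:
W = -15 (W = 15*(-1) = -15)
r(p) = 15 + p² (r(p) = p² - 1*(-15) = p² + 15 = 15 + p²)
(18431 + r(M(7))) + 30162 = (18431 + (15 + (7²)²)) + 30162 = (18431 + (15 + 49²)) + 30162 = (18431 + (15 + 2401)) + 30162 = (18431 + 2416) + 30162 = 20847 + 30162 = 51009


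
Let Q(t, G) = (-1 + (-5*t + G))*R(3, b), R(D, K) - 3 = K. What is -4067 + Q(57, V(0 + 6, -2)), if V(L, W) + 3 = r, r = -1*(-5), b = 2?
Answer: -5487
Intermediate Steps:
R(D, K) = 3 + K
r = 5
V(L, W) = 2 (V(L, W) = -3 + 5 = 2)
Q(t, G) = -5 - 25*t + 5*G (Q(t, G) = (-1 + (-5*t + G))*(3 + 2) = (-1 + (G - 5*t))*5 = (-1 + G - 5*t)*5 = -5 - 25*t + 5*G)
-4067 + Q(57, V(0 + 6, -2)) = -4067 + (-5 - 25*57 + 5*2) = -4067 + (-5 - 1425 + 10) = -4067 - 1420 = -5487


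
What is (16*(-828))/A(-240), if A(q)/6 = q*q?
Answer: -23/600 ≈ -0.038333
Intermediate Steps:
A(q) = 6*q**2 (A(q) = 6*(q*q) = 6*q**2)
(16*(-828))/A(-240) = (16*(-828))/((6*(-240)**2)) = -13248/(6*57600) = -13248/345600 = -13248*1/345600 = -23/600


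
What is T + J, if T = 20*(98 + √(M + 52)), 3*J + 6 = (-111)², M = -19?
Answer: 6065 + 20*√33 ≈ 6179.9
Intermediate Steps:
J = 4105 (J = -2 + (⅓)*(-111)² = -2 + (⅓)*12321 = -2 + 4107 = 4105)
T = 1960 + 20*√33 (T = 20*(98 + √(-19 + 52)) = 20*(98 + √33) = 1960 + 20*√33 ≈ 2074.9)
T + J = (1960 + 20*√33) + 4105 = 6065 + 20*√33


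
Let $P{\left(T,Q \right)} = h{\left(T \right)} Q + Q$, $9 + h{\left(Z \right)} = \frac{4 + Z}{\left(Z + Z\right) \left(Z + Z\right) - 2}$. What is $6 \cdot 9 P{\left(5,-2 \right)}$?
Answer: $\frac{41850}{49} \approx 854.08$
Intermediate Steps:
$h{\left(Z \right)} = -9 + \frac{4 + Z}{-2 + 4 Z^{2}}$ ($h{\left(Z \right)} = -9 + \frac{4 + Z}{\left(Z + Z\right) \left(Z + Z\right) - 2} = -9 + \frac{4 + Z}{2 Z 2 Z - 2} = -9 + \frac{4 + Z}{4 Z^{2} - 2} = -9 + \frac{4 + Z}{-2 + 4 Z^{2}}$)
$P{\left(T,Q \right)} = Q + \frac{Q \left(22 + T - 36 T^{2}\right)}{2 \left(-1 + 2 T^{2}\right)}$ ($P{\left(T,Q \right)} = \frac{22 + T - 36 T^{2}}{2 \left(-1 + 2 T^{2}\right)} Q + Q = \frac{Q \left(22 + T - 36 T^{2}\right)}{2 \left(-1 + 2 T^{2}\right)} + Q = Q + \frac{Q \left(22 + T - 36 T^{2}\right)}{2 \left(-1 + 2 T^{2}\right)}$)
$6 \cdot 9 P{\left(5,-2 \right)} = 6 \cdot 9 \cdot \frac{1}{2} \left(-2\right) \frac{1}{-1 + 2 \cdot 5^{2}} \left(20 + 5 - 32 \cdot 5^{2}\right) = 54 \cdot \frac{1}{2} \left(-2\right) \frac{1}{-1 + 2 \cdot 25} \left(20 + 5 - 800\right) = 54 \cdot \frac{1}{2} \left(-2\right) \frac{1}{-1 + 50} \left(20 + 5 - 800\right) = 54 \cdot \frac{1}{2} \left(-2\right) \frac{1}{49} \left(-775\right) = 54 \cdot \frac{775}{49} = \frac{41850}{49}$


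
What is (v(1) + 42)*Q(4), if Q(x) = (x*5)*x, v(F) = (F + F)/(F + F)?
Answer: 3440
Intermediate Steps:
v(F) = 1 (v(F) = (2*F)/((2*F)) = (2*F)*(1/(2*F)) = 1)
Q(x) = 5*x² (Q(x) = (5*x)*x = 5*x²)
(v(1) + 42)*Q(4) = (1 + 42)*(5*4²) = 43*(5*16) = 43*80 = 3440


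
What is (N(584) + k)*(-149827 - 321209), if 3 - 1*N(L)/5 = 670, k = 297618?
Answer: -138617887188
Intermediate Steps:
N(L) = -3335 (N(L) = 15 - 5*670 = 15 - 3350 = -3335)
(N(584) + k)*(-149827 - 321209) = (-3335 + 297618)*(-149827 - 321209) = 294283*(-471036) = -138617887188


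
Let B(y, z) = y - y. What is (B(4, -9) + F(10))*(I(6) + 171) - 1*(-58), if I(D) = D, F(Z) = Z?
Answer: 1828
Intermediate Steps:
B(y, z) = 0
(B(4, -9) + F(10))*(I(6) + 171) - 1*(-58) = (0 + 10)*(6 + 171) - 1*(-58) = 10*177 + 58 = 1770 + 58 = 1828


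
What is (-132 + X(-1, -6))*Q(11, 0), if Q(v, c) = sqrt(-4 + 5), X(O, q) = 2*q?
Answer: -144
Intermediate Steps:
Q(v, c) = 1 (Q(v, c) = sqrt(1) = 1)
(-132 + X(-1, -6))*Q(11, 0) = (-132 + 2*(-6))*1 = (-132 - 12)*1 = -144*1 = -144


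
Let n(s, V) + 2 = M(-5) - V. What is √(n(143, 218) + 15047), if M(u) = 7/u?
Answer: 4*√23165/5 ≈ 121.76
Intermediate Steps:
n(s, V) = -17/5 - V (n(s, V) = -2 + (7/(-5) - V) = -2 + (7*(-⅕) - V) = -2 + (-7/5 - V) = -17/5 - V)
√(n(143, 218) + 15047) = √((-17/5 - 1*218) + 15047) = √((-17/5 - 218) + 15047) = √(-1107/5 + 15047) = √(74128/5) = 4*√23165/5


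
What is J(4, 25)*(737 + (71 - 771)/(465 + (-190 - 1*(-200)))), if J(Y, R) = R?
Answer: 349375/19 ≈ 18388.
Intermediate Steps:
J(4, 25)*(737 + (71 - 771)/(465 + (-190 - 1*(-200)))) = 25*(737 + (71 - 771)/(465 + (-190 - 1*(-200)))) = 25*(737 - 700/(465 + (-190 + 200))) = 25*(737 - 700/(465 + 10)) = 25*(737 - 700/475) = 25*(737 - 700*1/475) = 25*(737 - 28/19) = 25*(13975/19) = 349375/19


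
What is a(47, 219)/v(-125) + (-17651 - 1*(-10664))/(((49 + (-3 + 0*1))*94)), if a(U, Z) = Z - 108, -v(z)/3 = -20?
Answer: 2531/10810 ≈ 0.23414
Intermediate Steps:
v(z) = 60 (v(z) = -3*(-20) = 60)
a(U, Z) = -108 + Z
a(47, 219)/v(-125) + (-17651 - 1*(-10664))/(((49 + (-3 + 0*1))*94)) = (-108 + 219)/60 + (-17651 - 1*(-10664))/(((49 + (-3 + 0*1))*94)) = 111*(1/60) + (-17651 + 10664)/(((49 + (-3 + 0))*94)) = 37/20 - 6987*1/(94*(49 - 3)) = 37/20 - 6987/(46*94) = 37/20 - 6987/4324 = 2531/10810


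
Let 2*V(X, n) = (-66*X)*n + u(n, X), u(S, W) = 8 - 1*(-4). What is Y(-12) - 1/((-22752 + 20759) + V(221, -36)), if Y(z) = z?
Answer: -3126733/260561 ≈ -12.000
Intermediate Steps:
u(S, W) = 12 (u(S, W) = 8 + 4 = 12)
V(X, n) = 6 - 33*X*n (V(X, n) = ((-66*X)*n + 12)/2 = (-66*X*n + 12)/2 = (12 - 66*X*n)/2 = 6 - 33*X*n)
Y(-12) - 1/((-22752 + 20759) + V(221, -36)) = -12 - 1/((-22752 + 20759) + (6 - 33*221*(-36))) = -12 - 1/(-1993 + (6 + 262548)) = -12 - 1/(-1993 + 262554) = -12 - 1/260561 = -3126733/260561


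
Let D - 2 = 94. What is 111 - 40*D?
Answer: -3729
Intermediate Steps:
D = 96 (D = 2 + 94 = 96)
111 - 40*D = 111 - 40*96 = 111 - 3840 = -3729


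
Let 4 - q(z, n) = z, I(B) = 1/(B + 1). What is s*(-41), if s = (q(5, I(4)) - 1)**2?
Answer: -164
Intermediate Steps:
I(B) = 1/(1 + B)
q(z, n) = 4 - z
s = 4 (s = ((4 - 1*5) - 1)**2 = ((4 - 5) - 1)**2 = (-1 - 1)**2 = (-2)**2 = 4)
s*(-41) = 4*(-41) = -164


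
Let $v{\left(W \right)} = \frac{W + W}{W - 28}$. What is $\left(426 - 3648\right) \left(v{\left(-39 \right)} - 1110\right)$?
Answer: $\frac{239368824}{67} \approx 3.5727 \cdot 10^{6}$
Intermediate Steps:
$v{\left(W \right)} = \frac{2 W}{-28 + W}$
$\left(426 - 3648\right) \left(v{\left(-39 \right)} - 1110\right) = \left(426 - 3648\right) \left(2 \left(-39\right) \frac{1}{-28 - 39} - 1110\right) = - 3222 \left(2 \left(-39\right) \frac{1}{-67} - 1110\right) = - 3222 \left(2 \left(-39\right) \left(- \frac{1}{67}\right) - 1110\right) = - 3222 \left(\frac{78}{67} - 1110\right) = \left(-3222\right) \left(- \frac{74292}{67}\right) = \frac{239368824}{67}$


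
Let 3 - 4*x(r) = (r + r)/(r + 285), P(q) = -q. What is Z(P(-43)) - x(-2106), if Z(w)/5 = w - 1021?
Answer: -11873337/2428 ≈ -4890.2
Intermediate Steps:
Z(w) = -5105 + 5*w (Z(w) = 5*(w - 1021) = 5*(-1021 + w) = -5105 + 5*w)
x(r) = ¾ - r/(2*(285 + r)) (x(r) = ¾ - (r + r)/(4*(r + 285)) = ¾ - 2*r/(4*(285 + r)) = ¾ - r/(2*(285 + r)))
Z(P(-43)) - x(-2106) = (-5105 + 5*(-1*(-43))) - (855 - 2106)/(4*(285 - 2106)) = (-5105 + 5*43) - (-1251)/(4*(-1821)) = (-5105 + 215) - (-1)*(-1251)/(4*1821) = -4890 - 1*417/2428 = -4890 - 417/2428 = -11873337/2428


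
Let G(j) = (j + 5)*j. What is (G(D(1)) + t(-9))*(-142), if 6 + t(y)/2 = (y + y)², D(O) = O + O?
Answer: -92300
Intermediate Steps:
D(O) = 2*O
t(y) = -12 + 8*y² (t(y) = -12 + 2*(y + y)² = -12 + 2*(2*y)² = -12 + 2*(4*y²) = -12 + 8*y²)
G(j) = j*(5 + j) (G(j) = (5 + j)*j = j*(5 + j))
(G(D(1)) + t(-9))*(-142) = ((2*1)*(5 + 2*1) + (-12 + 8*(-9)²))*(-142) = (2*(5 + 2) + (-12 + 8*81))*(-142) = (2*7 + (-12 + 648))*(-142) = (14 + 636)*(-142) = 650*(-142) = -92300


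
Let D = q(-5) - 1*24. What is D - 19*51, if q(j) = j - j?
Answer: -993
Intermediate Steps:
q(j) = 0
D = -24 (D = 0 - 1*24 = 0 - 24 = -24)
D - 19*51 = -24 - 19*51 = -24 - 969 = -993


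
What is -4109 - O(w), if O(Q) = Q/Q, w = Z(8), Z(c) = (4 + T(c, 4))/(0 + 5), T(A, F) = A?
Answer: -4110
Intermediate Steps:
Z(c) = ⅘ + c/5 (Z(c) = (4 + c)/(0 + 5) = (4 + c)/5 = (4 + c)*(⅕) = ⅘ + c/5)
w = 12/5 (w = ⅘ + (⅕)*8 = ⅘ + 8/5 = 12/5 ≈ 2.4000)
O(Q) = 1
-4109 - O(w) = -4109 - 1*1 = -4109 - 1 = -4110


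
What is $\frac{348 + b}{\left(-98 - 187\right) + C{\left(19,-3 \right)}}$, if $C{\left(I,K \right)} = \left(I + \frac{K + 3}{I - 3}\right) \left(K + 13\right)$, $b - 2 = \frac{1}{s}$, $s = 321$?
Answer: $- \frac{112351}{30495} \approx -3.6842$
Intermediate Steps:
$b = \frac{643}{321}$ ($b = 2 + \frac{1}{321} = \frac{643}{321} \approx 2.0031$)
$C{\left(I,K \right)} = \left(13 + K\right) \left(I + \frac{3 + K}{-3 + I}\right)$ ($C{\left(I,K \right)} = \left(I + \frac{3 + K}{-3 + I}\right) \left(13 + K\right) = \left(13 + K\right) \left(I + \frac{3 + K}{-3 + I}\right)$)
$\frac{348 + b}{\left(-98 - 187\right) + C{\left(19,-3 \right)}} = \frac{348 + \frac{643}{321}}{\left(-98 - 187\right) + \frac{39 + \left(-3\right)^{2} - 741 + 13 \cdot 19^{2} + 16 \left(-3\right) - 3 \cdot 19^{2} - 57 \left(-3\right)}{-3 + 19}} = \frac{112351}{321 \left(\left(-98 - 187\right) + \frac{39 + 9 - 741 + 13 \cdot 361 - 48 - 1083 + 171}{16}\right)} = \frac{112351}{321 \left(-285 + \frac{39 + 9 - 741 + 4693 - 48 - 1083 + 171}{16}\right)} = \frac{112351}{321 \left(-285 + \frac{1}{16} \cdot 3040\right)} = \frac{112351}{321 \left(-285 + 190\right)} = \frac{112351}{321 \left(-95\right)} = \frac{112351}{321} \left(- \frac{1}{95}\right) = - \frac{112351}{30495}$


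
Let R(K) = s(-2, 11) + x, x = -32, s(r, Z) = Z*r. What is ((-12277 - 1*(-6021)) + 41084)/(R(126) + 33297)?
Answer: 34828/33243 ≈ 1.0477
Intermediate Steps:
R(K) = -54 (R(K) = 11*(-2) - 32 = -22 - 32 = -54)
((-12277 - 1*(-6021)) + 41084)/(R(126) + 33297) = ((-12277 - 1*(-6021)) + 41084)/(-54 + 33297) = ((-12277 + 6021) + 41084)/33243 = (-6256 + 41084)*(1/33243) = 34828*(1/33243) = 34828/33243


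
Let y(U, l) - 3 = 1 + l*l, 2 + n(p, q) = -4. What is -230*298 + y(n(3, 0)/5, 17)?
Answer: -68247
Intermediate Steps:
n(p, q) = -6 (n(p, q) = -2 - 4 = -6)
y(U, l) = 4 + l**2 (y(U, l) = 3 + (1 + l*l) = 3 + (1 + l**2) = 4 + l**2)
-230*298 + y(n(3, 0)/5, 17) = -230*298 + (4 + 17**2) = -68540 + (4 + 289) = -68540 + 293 = -68247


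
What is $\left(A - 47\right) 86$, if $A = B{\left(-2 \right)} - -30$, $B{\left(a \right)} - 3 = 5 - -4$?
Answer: $-430$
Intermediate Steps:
$B{\left(a \right)} = 12$ ($B{\left(a \right)} = 3 + \left(5 - -4\right) = 3 + \left(5 + 4\right) = 3 + 9 = 12$)
$A = 42$ ($A = 12 - -30 = 12 + 30 = 42$)
$\left(A - 47\right) 86 = \left(42 - 47\right) 86 = \left(-5\right) 86 = -430$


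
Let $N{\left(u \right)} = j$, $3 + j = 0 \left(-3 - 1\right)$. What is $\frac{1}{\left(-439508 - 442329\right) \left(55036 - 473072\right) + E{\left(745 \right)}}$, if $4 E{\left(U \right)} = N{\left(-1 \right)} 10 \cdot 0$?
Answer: $\frac{1}{368639612132} \approx 2.7127 \cdot 10^{-12}$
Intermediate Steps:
$j = -3$ ($j = -3 + 0 \left(-3 - 1\right) = -3 + 0 \left(-4\right) = -3 + 0 = -3$)
$N{\left(u \right)} = -3$
$E{\left(U \right)} = 0$ ($E{\left(U \right)} = \frac{\left(-3\right) 10 \cdot 0}{4} = \frac{\left(-30\right) 0}{4} = \frac{1}{4} \cdot 0 = 0$)
$\frac{1}{\left(-439508 - 442329\right) \left(55036 - 473072\right) + E{\left(745 \right)}} = \frac{1}{\left(-439508 - 442329\right) \left(55036 - 473072\right) + 0} = \frac{1}{\left(-881837\right) \left(-418036\right) + 0} = \frac{1}{368639612132 + 0} = \frac{1}{368639612132}$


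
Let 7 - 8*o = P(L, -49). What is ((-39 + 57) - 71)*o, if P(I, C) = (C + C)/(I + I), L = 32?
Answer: -14469/256 ≈ -56.520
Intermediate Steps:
P(I, C) = C/I (P(I, C) = (2*C)/((2*I)) = (2*C)*(1/(2*I)) = C/I)
o = 273/256 (o = 7/8 - (-49)/(8*32) = 7/8 - ⅛*(-49/32) = 7/8 + 49/256 = 273/256 ≈ 1.0664)
((-39 + 57) - 71)*o = ((-39 + 57) - 71)*(273/256) = (18 - 71)*(273/256) = -53*273/256 = -14469/256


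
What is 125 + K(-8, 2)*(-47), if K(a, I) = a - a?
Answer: 125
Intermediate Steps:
K(a, I) = 0
125 + K(-8, 2)*(-47) = 125 + 0*(-47) = 125 + 0 = 125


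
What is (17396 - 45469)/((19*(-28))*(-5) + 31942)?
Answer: -28073/34602 ≈ -0.81131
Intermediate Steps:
(17396 - 45469)/((19*(-28))*(-5) + 31942) = -28073/(-532*(-5) + 31942) = -28073/(2660 + 31942) = -28073/34602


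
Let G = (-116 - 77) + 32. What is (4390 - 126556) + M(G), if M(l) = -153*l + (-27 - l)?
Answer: -97399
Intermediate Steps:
G = -161 (G = -193 + 32 = -161)
M(l) = -27 - 154*l
(4390 - 126556) + M(G) = (4390 - 126556) + (-27 - 154*(-161)) = -122166 + (-27 + 24794) = -122166 + 24767 = -97399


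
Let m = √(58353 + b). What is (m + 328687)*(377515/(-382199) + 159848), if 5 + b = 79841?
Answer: 20080595925714819/382199 + 61093368237*√138189/382199 ≈ 5.2599e+10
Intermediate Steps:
b = 79836 (b = -5 + 79841 = 79836)
m = √138189 (m = √(58353 + 79836) = √138189 ≈ 371.74)
(m + 328687)*(377515/(-382199) + 159848) = (√138189 + 328687)*(377515/(-382199) + 159848) = (328687 + √138189)*(377515*(-1/382199) + 159848) = (328687 + √138189)*(-377515/382199 + 159848) = (328687 + √138189)*(61093368237/382199) = 20080595925714819/382199 + 61093368237*√138189/382199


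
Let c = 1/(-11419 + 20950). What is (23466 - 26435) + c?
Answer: -28297538/9531 ≈ -2969.0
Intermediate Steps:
c = 1/9531 ≈ 0.00010492
(23466 - 26435) + c = (23466 - 26435) + 1/9531 = -2969 + 1/9531 = -28297538/9531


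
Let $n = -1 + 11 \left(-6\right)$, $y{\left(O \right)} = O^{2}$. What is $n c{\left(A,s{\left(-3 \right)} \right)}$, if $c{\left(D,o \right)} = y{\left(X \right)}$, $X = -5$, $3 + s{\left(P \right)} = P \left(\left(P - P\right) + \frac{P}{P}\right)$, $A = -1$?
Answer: $-1675$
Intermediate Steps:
$s{\left(P \right)} = -3 + P$ ($s{\left(P \right)} = -3 + P \left(\left(P - P\right) + \frac{P}{P}\right) = -3 + P \left(0 + 1\right) = -3 + P 1 = -3 + P$)
$c{\left(D,o \right)} = 25$ ($c{\left(D,o \right)} = \left(-5\right)^{2} = 25$)
$n = -67$ ($n = -1 - 66 = -67$)
$n c{\left(A,s{\left(-3 \right)} \right)} = \left(-67\right) 25 = -1675$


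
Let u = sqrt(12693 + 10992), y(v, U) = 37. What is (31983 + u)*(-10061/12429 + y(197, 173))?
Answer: 4795445732/4143 + 449812*sqrt(23685)/12429 ≈ 1.1631e+6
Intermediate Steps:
u = sqrt(23685) ≈ 153.90
(31983 + u)*(-10061/12429 + y(197, 173)) = (31983 + sqrt(23685))*(-10061/12429 + 37) = (31983 + sqrt(23685))*(449812/12429) = 4795445732/4143 + 449812*sqrt(23685)/12429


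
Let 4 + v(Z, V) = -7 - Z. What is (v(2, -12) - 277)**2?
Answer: 84100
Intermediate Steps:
v(Z, V) = -11 - Z (v(Z, V) = -4 + (-7 - Z) = -11 - Z)
(v(2, -12) - 277)**2 = ((-11 - 1*2) - 277)**2 = ((-11 - 2) - 277)**2 = (-13 - 277)**2 = (-290)**2 = 84100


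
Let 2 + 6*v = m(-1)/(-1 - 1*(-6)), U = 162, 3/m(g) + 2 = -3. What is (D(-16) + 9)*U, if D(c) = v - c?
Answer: 99819/25 ≈ 3992.8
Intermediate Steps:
m(g) = -⅗ (m(g) = 3/(-2 - 3) = 3/(-5) = 3*(-⅕) = -⅗)
v = -53/150 (v = -⅓ + (-3/(5*(-1 - 1*(-6))))/6 = -⅓ + (-3/(5*(-1 + 6)))/6 = -⅓ + (-⅗/5)/6 = -⅓ + (-⅗*⅕)/6 = -⅓ + (⅙)*(-3/25) = -⅓ - 1/50 = -53/150 ≈ -0.35333)
D(c) = -53/150 - c
(D(-16) + 9)*U = ((-53/150 - 1*(-16)) + 9)*162 = ((-53/150 + 16) + 9)*162 = (2347/150 + 9)*162 = (3697/150)*162 = 99819/25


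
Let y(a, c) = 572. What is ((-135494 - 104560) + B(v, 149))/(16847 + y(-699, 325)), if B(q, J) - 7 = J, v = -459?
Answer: -239898/17419 ≈ -13.772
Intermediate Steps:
B(q, J) = 7 + J
((-135494 - 104560) + B(v, 149))/(16847 + y(-699, 325)) = ((-135494 - 104560) + (7 + 149))/(16847 + 572) = (-240054 + 156)/17419 = -239898*1/17419 = -239898/17419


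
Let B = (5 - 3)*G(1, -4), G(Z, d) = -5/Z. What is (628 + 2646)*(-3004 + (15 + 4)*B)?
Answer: -10457156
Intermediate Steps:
B = -10 (B = (5 - 3)*(-5/1) = 2*(-5*1) = 2*(-5) = -10)
(628 + 2646)*(-3004 + (15 + 4)*B) = (628 + 2646)*(-3004 + (15 + 4)*(-10)) = 3274*(-3004 + 19*(-10)) = 3274*(-3004 - 190) = 3274*(-3194) = -10457156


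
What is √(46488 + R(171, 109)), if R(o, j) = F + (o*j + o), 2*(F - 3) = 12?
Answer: √65307 ≈ 255.55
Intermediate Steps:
F = 9 (F = 3 + (½)*12 = 3 + 6 = 9)
R(o, j) = 9 + o + j*o (R(o, j) = 9 + (o*j + o) = 9 + (j*o + o) = 9 + (o + j*o) = 9 + o + j*o)
√(46488 + R(171, 109)) = √(46488 + (9 + 171 + 109*171)) = √(46488 + (9 + 171 + 18639)) = √(46488 + 18819) = √65307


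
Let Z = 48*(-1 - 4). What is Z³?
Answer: -13824000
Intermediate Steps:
Z = -240 (Z = 48*(-5) = -240)
Z³ = (-240)³ = -13824000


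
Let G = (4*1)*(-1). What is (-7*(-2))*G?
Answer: -56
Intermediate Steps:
G = -4 (G = 4*(-1) = -4)
(-7*(-2))*G = -7*(-2)*(-4) = 14*(-4) = -56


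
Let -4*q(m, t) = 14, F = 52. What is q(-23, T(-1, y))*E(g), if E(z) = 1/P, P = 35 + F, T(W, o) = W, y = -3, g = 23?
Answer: -7/174 ≈ -0.040230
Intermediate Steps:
P = 87 (P = 35 + 52 = 87)
q(m, t) = -7/2 (q(m, t) = -¼*14 = -7/2)
E(z) = 1/87
q(-23, T(-1, y))*E(g) = -7/2*1/87 = -7/174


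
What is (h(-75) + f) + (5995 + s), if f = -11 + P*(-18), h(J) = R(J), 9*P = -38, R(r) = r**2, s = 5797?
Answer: 17482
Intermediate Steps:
P = -38/9 (P = (1/9)*(-38) = -38/9 ≈ -4.2222)
h(J) = J**2
f = 65 (f = -11 - 38/9*(-18) = -11 + 76 = 65)
(h(-75) + f) + (5995 + s) = ((-75)**2 + 65) + (5995 + 5797) = (5625 + 65) + 11792 = 5690 + 11792 = 17482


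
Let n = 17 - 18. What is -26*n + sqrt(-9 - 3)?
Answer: 26 + 2*I*sqrt(3) ≈ 26.0 + 3.4641*I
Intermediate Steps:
n = -1
-26*n + sqrt(-9 - 3) = -26*(-1) + sqrt(-9 - 3) = 26 + sqrt(-12) = 26 + 2*I*sqrt(3)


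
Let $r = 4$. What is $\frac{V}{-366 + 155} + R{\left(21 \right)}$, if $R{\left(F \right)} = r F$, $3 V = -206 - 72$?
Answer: $\frac{53450}{633} \approx 84.439$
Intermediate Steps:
$V = - \frac{278}{3}$ ($V = \frac{-206 - 72}{3} = \frac{1}{3} \left(-278\right) = - \frac{278}{3} \approx -92.667$)
$R{\left(F \right)} = 4 F$
$\frac{V}{-366 + 155} + R{\left(21 \right)} = \frac{1}{-366 + 155} \left(- \frac{278}{3}\right) + 4 \cdot 21 = \frac{1}{-211} \left(- \frac{278}{3}\right) + 84 = \left(- \frac{1}{211}\right) \left(- \frac{278}{3}\right) + 84 = \frac{278}{633} + 84 = \frac{53450}{633}$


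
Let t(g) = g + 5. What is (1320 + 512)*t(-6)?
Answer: -1832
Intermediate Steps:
t(g) = 5 + g
(1320 + 512)*t(-6) = (1320 + 512)*(5 - 6) = 1832*(-1) = -1832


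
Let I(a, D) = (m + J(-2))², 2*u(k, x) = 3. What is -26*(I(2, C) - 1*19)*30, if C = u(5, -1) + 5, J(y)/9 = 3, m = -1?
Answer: -512460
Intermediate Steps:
u(k, x) = 3/2 (u(k, x) = (½)*3 = 3/2)
J(y) = 27 (J(y) = 9*3 = 27)
C = 13/2 (C = 3/2 + 5 = 13/2 ≈ 6.5000)
I(a, D) = 676 (I(a, D) = (-1 + 27)² = 26² = 676)
-26*(I(2, C) - 1*19)*30 = -26*(676 - 1*19)*30 = -26*(676 - 19)*30 = -26*657*30 = -17082*30 = -512460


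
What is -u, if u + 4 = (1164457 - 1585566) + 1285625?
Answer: -864512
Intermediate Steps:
u = 864512 (u = -4 + ((1164457 - 1585566) + 1285625) = -4 + (-421109 + 1285625) = -4 + 864516 = 864512)
-u = -1*864512 = -864512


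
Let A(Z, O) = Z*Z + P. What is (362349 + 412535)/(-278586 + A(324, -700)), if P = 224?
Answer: -387442/86693 ≈ -4.4691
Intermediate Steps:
A(Z, O) = 224 + Z² (A(Z, O) = Z*Z + 224 = Z² + 224 = 224 + Z²)
(362349 + 412535)/(-278586 + A(324, -700)) = (362349 + 412535)/(-278586 + (224 + 324²)) = 774884/(-278586 + (224 + 104976)) = 774884/(-278586 + 105200) = 774884/(-173386) = 774884*(-1/173386) = -387442/86693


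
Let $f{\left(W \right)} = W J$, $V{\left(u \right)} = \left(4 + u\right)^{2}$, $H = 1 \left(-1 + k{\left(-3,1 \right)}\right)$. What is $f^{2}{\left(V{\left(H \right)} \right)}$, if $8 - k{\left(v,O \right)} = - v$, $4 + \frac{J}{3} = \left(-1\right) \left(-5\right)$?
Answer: $36864$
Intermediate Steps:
$J = 3$ ($J = -12 + 3 \left(\left(-1\right) \left(-5\right)\right) = -12 + 3 \cdot 5 = -12 + 15 = 3$)
$k{\left(v,O \right)} = 8 + v$ ($k{\left(v,O \right)} = 8 - - v = 8 + v$)
$H = 4$ ($H = 1 \left(-1 + \left(8 - 3\right)\right) = 1 \left(-1 + 5\right) = 1 \cdot 4 = 4$)
$f{\left(W \right)} = 3 W$ ($f{\left(W \right)} = W 3 = 3 W$)
$f^{2}{\left(V{\left(H \right)} \right)} = \left(3 \left(4 + 4\right)^{2}\right)^{2} = \left(3 \cdot 8^{2}\right)^{2} = \left(3 \cdot 64\right)^{2} = 192^{2} = 36864$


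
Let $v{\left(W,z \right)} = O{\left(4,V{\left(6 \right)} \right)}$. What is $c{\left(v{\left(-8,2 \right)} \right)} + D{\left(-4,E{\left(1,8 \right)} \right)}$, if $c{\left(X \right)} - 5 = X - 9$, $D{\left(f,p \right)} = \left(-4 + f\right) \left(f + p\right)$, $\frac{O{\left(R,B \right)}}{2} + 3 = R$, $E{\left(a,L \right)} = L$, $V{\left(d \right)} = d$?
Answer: $-34$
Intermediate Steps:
$O{\left(R,B \right)} = -6 + 2 R$
$v{\left(W,z \right)} = 2$ ($v{\left(W,z \right)} = -6 + 2 \cdot 4 = -6 + 8 = 2$)
$c{\left(X \right)} = -4 + X$ ($c{\left(X \right)} = 5 + \left(X - 9\right) = 5 + \left(-9 + X\right) = -4 + X$)
$c{\left(v{\left(-8,2 \right)} \right)} + D{\left(-4,E{\left(1,8 \right)} \right)} = \left(-4 + 2\right) - \left(48 - 16\right) = -2 + \left(16 + 16 - 32 - 32\right) = -2 - 32 = -34$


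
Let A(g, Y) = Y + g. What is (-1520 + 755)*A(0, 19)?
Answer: -14535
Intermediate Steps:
(-1520 + 755)*A(0, 19) = (-1520 + 755)*(19 + 0) = -765*19 = -14535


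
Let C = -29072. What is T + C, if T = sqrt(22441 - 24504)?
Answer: -29072 + I*sqrt(2063) ≈ -29072.0 + 45.42*I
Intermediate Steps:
T = I*sqrt(2063) (T = sqrt(-2063) = I*sqrt(2063) ≈ 45.42*I)
T + C = I*sqrt(2063) - 29072 = -29072 + I*sqrt(2063)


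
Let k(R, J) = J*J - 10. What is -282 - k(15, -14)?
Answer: -468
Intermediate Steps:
k(R, J) = -10 + J**2 (k(R, J) = J**2 - 10 = -10 + J**2)
-282 - k(15, -14) = -282 - (-10 + (-14)**2) = -282 - (-10 + 196) = -282 - 1*186 = -282 - 186 = -468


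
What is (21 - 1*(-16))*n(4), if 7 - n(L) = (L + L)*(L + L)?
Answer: -2109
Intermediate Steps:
n(L) = 7 - 4*L**2 (n(L) = 7 - (L + L)*(L + L) = 7 - 2*L*2*L = 7 - 4*L**2)
(21 - 1*(-16))*n(4) = (21 - 1*(-16))*(7 - 4*4**2) = (21 + 16)*(7 - 4*16) = 37*(7 - 64) = 37*(-57) = -2109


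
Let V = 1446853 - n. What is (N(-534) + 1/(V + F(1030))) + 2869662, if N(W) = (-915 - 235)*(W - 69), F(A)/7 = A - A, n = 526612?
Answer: 3278921749993/920241 ≈ 3.5631e+6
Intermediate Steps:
F(A) = 0 (F(A) = 7*(A - A) = 7*0 = 0)
V = 920241 (V = 1446853 - 1*526612 = 1446853 - 526612 = 920241)
N(W) = 79350 - 1150*W (N(W) = -1150*(-69 + W) = 79350 - 1150*W)
(N(-534) + 1/(V + F(1030))) + 2869662 = ((79350 - 1150*(-534)) + 1/(920241 + 0)) + 2869662 = ((79350 + 614100) + 1/920241) + 2869662 = (693450 + 1/920241) + 2869662 = 638141121451/920241 + 2869662 = 3278921749993/920241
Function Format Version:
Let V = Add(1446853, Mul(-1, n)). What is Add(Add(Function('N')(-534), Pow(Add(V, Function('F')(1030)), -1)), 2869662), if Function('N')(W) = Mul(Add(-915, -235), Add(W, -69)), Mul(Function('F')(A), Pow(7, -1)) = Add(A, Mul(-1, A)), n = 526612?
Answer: Rational(3278921749993, 920241) ≈ 3.5631e+6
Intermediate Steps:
Function('F')(A) = 0 (Function('F')(A) = Mul(7, Add(A, Mul(-1, A))) = Mul(7, 0) = 0)
V = 920241 (V = Add(1446853, Mul(-1, 526612)) = Add(1446853, -526612) = 920241)
Function('N')(W) = Add(79350, Mul(-1150, W)) (Function('N')(W) = Mul(-1150, Add(-69, W)) = Add(79350, Mul(-1150, W)))
Add(Add(Function('N')(-534), Pow(Add(V, Function('F')(1030)), -1)), 2869662) = Add(Add(Add(79350, Mul(-1150, -534)), Pow(Add(920241, 0), -1)), 2869662) = Add(Add(Add(79350, 614100), Pow(920241, -1)), 2869662) = Add(Add(693450, Rational(1, 920241)), 2869662) = Add(Rational(638141121451, 920241), 2869662) = Rational(3278921749993, 920241)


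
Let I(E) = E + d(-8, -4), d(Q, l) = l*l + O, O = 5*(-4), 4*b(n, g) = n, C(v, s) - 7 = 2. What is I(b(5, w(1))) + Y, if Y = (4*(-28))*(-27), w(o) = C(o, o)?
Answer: 12085/4 ≈ 3021.3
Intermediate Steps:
C(v, s) = 9 (C(v, s) = 7 + 2 = 9)
w(o) = 9
b(n, g) = n/4
O = -20
d(Q, l) = -20 + l**2 (d(Q, l) = l*l - 20 = l**2 - 20 = -20 + l**2)
I(E) = -4 + E (I(E) = E + (-20 + (-4)**2) = E + (-20 + 16) = E - 4 = -4 + E)
Y = 3024 (Y = -112*(-27) = 3024)
I(b(5, w(1))) + Y = (-4 + (1/4)*5) + 3024 = (-4 + 5/4) + 3024 = -11/4 + 3024 = 12085/4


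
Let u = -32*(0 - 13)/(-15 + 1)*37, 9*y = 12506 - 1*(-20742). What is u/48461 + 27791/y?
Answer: 84591241405/11278619296 ≈ 7.5001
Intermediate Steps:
y = 33248/9 (y = (12506 - 1*(-20742))/9 = (12506 + 20742)/9 = (1/9)*33248 = 33248/9 ≈ 3694.2)
u = -7696/7 (u = -(-416)/(-14)*37 = -(-416)*(-1)/14*37 = -32*13/14*37 = -208/7*37 = -7696/7 ≈ -1099.4)
u/48461 + 27791/y = -7696/7/48461 + 27791/(33248/9) = -7696/7*1/48461 + 27791*(9/33248) = -7696/339227 + 250119/33248 = 84591241405/11278619296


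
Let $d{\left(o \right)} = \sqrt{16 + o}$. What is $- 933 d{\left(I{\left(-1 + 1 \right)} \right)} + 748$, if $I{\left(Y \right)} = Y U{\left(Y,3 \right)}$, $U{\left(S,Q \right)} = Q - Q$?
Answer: $-2984$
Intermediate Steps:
$U{\left(S,Q \right)} = 0$
$I{\left(Y \right)} = 0$ ($I{\left(Y \right)} = Y 0 = 0$)
$- 933 d{\left(I{\left(-1 + 1 \right)} \right)} + 748 = - 933 \sqrt{16 + 0} + 748 = - 933 \sqrt{16} + 748 = \left(-933\right) 4 + 748 = -3732 + 748 = -2984$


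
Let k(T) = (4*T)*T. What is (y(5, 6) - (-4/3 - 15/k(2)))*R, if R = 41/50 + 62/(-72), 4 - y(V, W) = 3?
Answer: -5809/43200 ≈ -0.13447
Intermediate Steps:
k(T) = 4*T²
y(V, W) = 1 (y(V, W) = 4 - 1*3 = 4 - 3 = 1)
R = -37/900 (R = 41*(1/50) + 62*(-1/72) = 41/50 - 31/36 = -37/900 ≈ -0.041111)
(y(5, 6) - (-4/3 - 15/k(2)))*R = (1 - (-4/3 - 15/(4*2²)))*(-37/900) = (1 - (-4*⅓ - 15/(4*4)))*(-37/900) = (1 - (-4/3 - 15/16))*(-37/900) = (1 - 1*(-109/48))*(-37/900) = (1 + 109/48)*(-37/900) = (157/48)*(-37/900) = -5809/43200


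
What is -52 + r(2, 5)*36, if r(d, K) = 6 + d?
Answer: 236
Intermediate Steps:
-52 + r(2, 5)*36 = -52 + (6 + 2)*36 = -52 + 8*36 = -52 + 288 = 236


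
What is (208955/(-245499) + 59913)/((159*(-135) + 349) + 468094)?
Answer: 7354186316/54866326011 ≈ 0.13404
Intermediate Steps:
(208955/(-245499) + 59913)/((159*(-135) + 349) + 468094) = (208955*(-1/245499) + 59913)/((-21465 + 349) + 468094) = (-208955/245499 + 59913)/(-21116 + 468094) = (14708372632/245499)/446978 = (14708372632/245499)*(1/446978) = 7354186316/54866326011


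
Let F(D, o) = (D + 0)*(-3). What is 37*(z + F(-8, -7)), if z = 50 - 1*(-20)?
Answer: 3478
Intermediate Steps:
F(D, o) = -3*D (F(D, o) = D*(-3) = -3*D)
z = 70 (z = 50 + 20 = 70)
37*(z + F(-8, -7)) = 37*(70 - 3*(-8)) = 37*(70 + 24) = 37*94 = 3478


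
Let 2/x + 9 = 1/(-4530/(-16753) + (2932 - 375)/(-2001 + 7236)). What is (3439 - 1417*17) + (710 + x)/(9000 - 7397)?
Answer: -8461765776538051/409779525876 ≈ -20650.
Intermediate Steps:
x = -66551971/255632892 (x = 2/(-9 + 1/(-4530/(-16753) + (2932 - 375)/(-2001 + 7236))) = 2/(-9 + 1/(-4530*(-1/16753) + 2557/5235)) = 2/(-9 + 1/(4530/16753 + 2557*(1/5235))) = 2/(-9 + 1/(4530/16753 + 2557/5235)) = 2/(-9 + 1/(66551971/87701955)) = 2/(-9 + 87701955/66551971) = 2/(-511265784/66551971) = 2*(-66551971/511265784) = -66551971/255632892 ≈ -0.26034)
(3439 - 1417*17) + (710 + x)/(9000 - 7397) = (3439 - 1417*17) + (710 - 66551971/255632892)/(9000 - 7397) = (3439 - 24089) + (181432801349/255632892)/1603 = -20650 + (181432801349/255632892)*(1/1603) = -20650 + 181432801349/409779525876 = -8461765776538051/409779525876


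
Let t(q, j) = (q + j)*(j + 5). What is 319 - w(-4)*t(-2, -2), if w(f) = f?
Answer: 271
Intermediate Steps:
t(q, j) = (5 + j)*(j + q) (t(q, j) = (j + q)*(5 + j) = (5 + j)*(j + q))
319 - w(-4)*t(-2, -2) = 319 - (-4*((-2)² + 5*(-2) + 5*(-2) - 2*(-2))) = 319 - (-4*(4 - 10 - 10 + 4)) = 319 - (-4*(-12)) = 319 - 48 = 271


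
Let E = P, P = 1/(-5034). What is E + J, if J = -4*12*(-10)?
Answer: 2416319/5034 ≈ 480.00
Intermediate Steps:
P = -1/5034 ≈ -0.00019865
E = -1/5034 ≈ -0.00019865
J = 480 (J = -48*(-10) = 480)
E + J = -1/5034 + 480 = 2416319/5034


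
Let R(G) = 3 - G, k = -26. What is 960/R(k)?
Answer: 960/29 ≈ 33.103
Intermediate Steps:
960/R(k) = 960/(3 - 1*(-26)) = 960/(3 + 26) = 960/29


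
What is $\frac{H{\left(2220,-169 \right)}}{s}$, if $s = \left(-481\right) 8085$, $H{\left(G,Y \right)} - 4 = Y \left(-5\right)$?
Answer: $- \frac{283}{1296295} \approx -0.00021831$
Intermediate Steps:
$H{\left(G,Y \right)} = 4 - 5 Y$ ($H{\left(G,Y \right)} = 4 + Y \left(-5\right) = 4 - 5 Y$)
$s = -3888885$
$\frac{H{\left(2220,-169 \right)}}{s} = \frac{4 - -845}{-3888885} = \left(4 + 845\right) \left(- \frac{1}{3888885}\right) = 849 \left(- \frac{1}{3888885}\right) = - \frac{283}{1296295}$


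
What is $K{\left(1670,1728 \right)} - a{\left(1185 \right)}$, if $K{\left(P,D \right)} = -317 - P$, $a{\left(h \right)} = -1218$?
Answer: $-769$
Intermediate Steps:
$K{\left(1670,1728 \right)} - a{\left(1185 \right)} = \left(-317 - 1670\right) - -1218 = \left(-317 - 1670\right) + 1218 = -1987 + 1218 = -769$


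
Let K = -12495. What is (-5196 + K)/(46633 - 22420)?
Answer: -5897/8071 ≈ -0.73064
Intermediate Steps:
(-5196 + K)/(46633 - 22420) = (-5196 - 12495)/(46633 - 22420) = -17691/24213 = -17691*1/24213 = -5897/8071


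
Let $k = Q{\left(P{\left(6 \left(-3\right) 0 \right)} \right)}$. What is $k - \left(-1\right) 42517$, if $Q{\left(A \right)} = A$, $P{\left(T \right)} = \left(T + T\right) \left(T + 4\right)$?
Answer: $42517$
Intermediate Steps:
$P{\left(T \right)} = 2 T \left(4 + T\right)$
$k = 0$ ($k = 2 \cdot 6 \left(-3\right) 0 \left(4 + 6 \left(-3\right) 0\right) = 2 \left(\left(-18\right) 0\right) \left(4 - 0\right) = 2 \cdot 0 \left(4 + 0\right) = 2 \cdot 0 \cdot 4 = 0$)
$k - \left(-1\right) 42517 = 0 - \left(-1\right) 42517 = 0 - -42517 = 0 + 42517 = 42517$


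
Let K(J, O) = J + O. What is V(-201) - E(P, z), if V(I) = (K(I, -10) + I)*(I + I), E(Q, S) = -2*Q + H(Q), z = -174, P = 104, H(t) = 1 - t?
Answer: 165935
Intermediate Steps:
E(Q, S) = 1 - 3*Q (E(Q, S) = -2*Q + (1 - Q) = 1 - 3*Q)
V(I) = 2*I*(-10 + 2*I) (V(I) = ((I - 10) + I)*(I + I) = ((-10 + I) + I)*(2*I) = (-10 + 2*I)*(2*I) = 2*I*(-10 + 2*I))
V(-201) - E(P, z) = 4*(-201)*(-5 - 201) - (1 - 3*104) = 4*(-201)*(-206) - (1 - 312) = 165624 - 1*(-311) = 165624 + 311 = 165935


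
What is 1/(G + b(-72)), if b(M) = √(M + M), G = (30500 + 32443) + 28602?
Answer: 30515/2793495723 - 4*I/2793495723 ≈ 1.0924e-5 - 1.4319e-9*I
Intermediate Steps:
G = 91545 (G = 62943 + 28602 = 91545)
b(M) = √2*√M (b(M) = √(2*M) = √2*√M)
1/(G + b(-72)) = 1/(91545 + √2*√(-72)) = 1/(91545 + √2*(6*I*√2)) = 1/(91545 + 12*I) = (91545 - 12*I)/8380487169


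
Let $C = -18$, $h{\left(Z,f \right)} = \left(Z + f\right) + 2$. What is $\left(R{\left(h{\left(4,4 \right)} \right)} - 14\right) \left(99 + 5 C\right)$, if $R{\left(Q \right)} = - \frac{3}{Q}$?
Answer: $- \frac{1287}{10} \approx -128.7$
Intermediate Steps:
$h{\left(Z,f \right)} = 2 + Z + f$
$\left(R{\left(h{\left(4,4 \right)} \right)} - 14\right) \left(99 + 5 C\right) = \left(- \frac{3}{2 + 4 + 4} - 14\right) \left(99 + 5 \left(-18\right)\right) = \left(- \frac{3}{10} - 14\right) \left(99 - 90\right) = \left(\left(-3\right) \frac{1}{10} - 14\right) 9 = \left(- \frac{3}{10} - 14\right) 9 = \left(- \frac{143}{10}\right) 9 = - \frac{1287}{10}$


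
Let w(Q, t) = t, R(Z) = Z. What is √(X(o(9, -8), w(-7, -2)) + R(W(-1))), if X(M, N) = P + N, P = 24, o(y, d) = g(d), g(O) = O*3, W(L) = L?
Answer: √21 ≈ 4.5826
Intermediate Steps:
g(O) = 3*O
o(y, d) = 3*d
X(M, N) = 24 + N
√(X(o(9, -8), w(-7, -2)) + R(W(-1))) = √((24 - 2) - 1) = √(22 - 1) = √21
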